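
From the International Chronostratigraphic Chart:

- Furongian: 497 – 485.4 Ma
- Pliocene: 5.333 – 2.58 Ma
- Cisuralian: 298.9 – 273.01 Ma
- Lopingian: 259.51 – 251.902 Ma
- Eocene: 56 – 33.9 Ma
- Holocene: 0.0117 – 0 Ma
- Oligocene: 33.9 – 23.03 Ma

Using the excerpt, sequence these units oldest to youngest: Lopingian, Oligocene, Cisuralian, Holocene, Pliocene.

Cisuralian, then Lopingian, then Oligocene, then Pliocene, then Holocene

Read off each span (Ma): Lopingian 259.51–251.902; Oligocene 33.9–23.03; Cisuralian 298.9–273.01; Holocene 0.0117–0; Pliocene 5.333–2.58.
Larger Ma is older, so oldest→youngest is Cisuralian, Lopingian, Oligocene, Pliocene, Holocene.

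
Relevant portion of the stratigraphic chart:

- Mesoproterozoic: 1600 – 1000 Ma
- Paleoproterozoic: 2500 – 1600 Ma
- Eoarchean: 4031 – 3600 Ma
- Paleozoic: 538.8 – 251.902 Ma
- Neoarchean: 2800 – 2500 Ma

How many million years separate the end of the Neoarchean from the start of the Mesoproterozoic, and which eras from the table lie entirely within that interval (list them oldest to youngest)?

End of Neoarchean = 2500 Ma; start of Mesoproterozoic = 1600 Ma.
Gap = 2500 − 1600 = 900 Myr.
Eras wholly inside 2500–1600 Ma: Paleoproterozoic (2500–1600).

900 million years; Paleoproterozoic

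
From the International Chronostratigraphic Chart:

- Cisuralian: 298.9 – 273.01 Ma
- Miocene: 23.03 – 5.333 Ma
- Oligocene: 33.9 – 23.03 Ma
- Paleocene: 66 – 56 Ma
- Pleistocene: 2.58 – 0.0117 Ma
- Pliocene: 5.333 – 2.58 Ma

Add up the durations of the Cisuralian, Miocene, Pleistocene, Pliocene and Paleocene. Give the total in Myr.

Each duration: Cisuralian = 25.89; Miocene = 17.697; Pleistocene = 2.5683; Pliocene = 2.753; Paleocene = 10.
Sum: 25.89 + 17.697 + 2.5683 + 2.753 + 10 = 58.9083 Myr.

58.9083 million years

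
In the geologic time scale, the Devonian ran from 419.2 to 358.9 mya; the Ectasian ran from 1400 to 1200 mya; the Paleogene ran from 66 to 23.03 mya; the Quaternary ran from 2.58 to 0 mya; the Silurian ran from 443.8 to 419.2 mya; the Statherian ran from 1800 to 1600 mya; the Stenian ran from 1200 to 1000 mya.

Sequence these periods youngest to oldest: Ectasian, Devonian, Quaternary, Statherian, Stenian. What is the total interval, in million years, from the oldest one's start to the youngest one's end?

Quaternary, Devonian, Stenian, Ectasian, Statherian; total span 1800 Myr

Start ages (Ma): Statherian 1800, Ectasian 1400, Stenian 1200, Devonian 419.2, Quaternary 2.58.
Ordered youngest to oldest: Quaternary, Devonian, Stenian, Ectasian, Statherian.
Span = 1800 − 0 = 1800 Myr.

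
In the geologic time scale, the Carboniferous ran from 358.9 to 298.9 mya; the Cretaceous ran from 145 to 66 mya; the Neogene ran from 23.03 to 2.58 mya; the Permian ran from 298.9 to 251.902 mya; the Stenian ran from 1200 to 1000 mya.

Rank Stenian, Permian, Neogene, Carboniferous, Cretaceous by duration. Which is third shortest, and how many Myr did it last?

Durations: Stenian 200; Permian 46.998; Neogene 20.45; Carboniferous 60; Cretaceous 79 Myr.
Sorted shortest-first: Neogene (20.45), Permian (46.998), Carboniferous (60), Cretaceous (79), Stenian (200).
The third shortest is Carboniferous at 60 Myr.

Carboniferous, 60 million years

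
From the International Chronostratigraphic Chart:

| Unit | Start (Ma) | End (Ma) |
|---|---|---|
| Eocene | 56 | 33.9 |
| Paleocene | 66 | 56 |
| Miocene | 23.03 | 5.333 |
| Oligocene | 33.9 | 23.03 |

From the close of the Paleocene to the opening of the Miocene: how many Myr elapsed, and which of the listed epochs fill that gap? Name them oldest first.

32.97 million years; Eocene, Oligocene

End of Paleocene = 56 Ma; start of Miocene = 23.03 Ma.
Gap = 56 − 23.03 = 32.97 Myr.
Epochs wholly inside 56–23.03 Ma: Eocene (56–33.9), Oligocene (33.9–23.03).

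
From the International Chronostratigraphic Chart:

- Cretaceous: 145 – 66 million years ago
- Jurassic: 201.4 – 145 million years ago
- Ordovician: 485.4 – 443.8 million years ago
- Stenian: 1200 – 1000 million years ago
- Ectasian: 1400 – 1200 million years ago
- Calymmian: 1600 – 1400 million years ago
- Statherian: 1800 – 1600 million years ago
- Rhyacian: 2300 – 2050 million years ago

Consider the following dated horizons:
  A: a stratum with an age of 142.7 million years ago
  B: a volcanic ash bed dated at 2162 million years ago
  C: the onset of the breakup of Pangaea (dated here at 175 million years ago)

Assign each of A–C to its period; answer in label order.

A — Cretaceous; B — Rhyacian; C — Jurassic

A: 142.7 Ma lies in 145–66 Ma, so Cretaceous.
B: 2162 Ma lies in 2300–2050 Ma, so Rhyacian.
C: 175 Ma lies in 201.4–145 Ma, so Jurassic.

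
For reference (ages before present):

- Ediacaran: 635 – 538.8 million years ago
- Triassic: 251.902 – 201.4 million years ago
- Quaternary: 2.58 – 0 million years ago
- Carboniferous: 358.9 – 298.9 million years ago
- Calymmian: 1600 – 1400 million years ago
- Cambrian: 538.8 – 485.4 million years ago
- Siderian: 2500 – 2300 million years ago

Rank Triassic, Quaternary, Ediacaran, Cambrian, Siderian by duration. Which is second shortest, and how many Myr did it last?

Triassic, 50.502 million years

Start − end for each: Triassic 251.902 − 201.4 = 50.502; Quaternary 2.58 − 0 = 2.58; Ediacaran 635 − 538.8 = 96.2; Cambrian 538.8 − 485.4 = 53.4; Siderian 2500 − 2300 = 200.
Ranking these from shortest: Quaternary < Triassic < Cambrian < Ediacaran < Siderian.
Position 2 in that ranking is Triassic, which lasted 50.502 Myr.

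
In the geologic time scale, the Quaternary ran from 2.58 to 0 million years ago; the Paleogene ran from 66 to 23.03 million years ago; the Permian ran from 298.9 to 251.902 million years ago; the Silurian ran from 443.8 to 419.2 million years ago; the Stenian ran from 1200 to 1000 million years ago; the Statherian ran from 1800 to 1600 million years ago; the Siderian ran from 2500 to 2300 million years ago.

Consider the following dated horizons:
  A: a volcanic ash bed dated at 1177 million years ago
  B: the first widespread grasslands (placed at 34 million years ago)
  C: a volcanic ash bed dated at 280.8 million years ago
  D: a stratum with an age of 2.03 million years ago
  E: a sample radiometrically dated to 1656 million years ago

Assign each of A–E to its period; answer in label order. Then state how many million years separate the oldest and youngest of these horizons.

A: 1177 Ma lies in 1200–1000 Ma, so Stenian.
B: 34 Ma lies in 66–23.03 Ma, so Paleogene.
C: 280.8 Ma lies in 298.9–251.902 Ma, so Permian.
D: 2.03 Ma lies in 2.58–0 Ma, so Quaternary.
E: 1656 Ma lies in 1800–1600 Ma, so Statherian.
Oldest = 1656 Ma, youngest = 2.03 Ma → span 1653.97 Myr.

A — Stenian; B — Paleogene; C — Permian; D — Quaternary; E — Statherian; span 1653.97 million years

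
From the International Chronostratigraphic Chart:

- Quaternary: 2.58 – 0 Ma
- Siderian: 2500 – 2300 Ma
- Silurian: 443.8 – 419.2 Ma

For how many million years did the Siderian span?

2500 − 2300 = 200 million years.

200 million years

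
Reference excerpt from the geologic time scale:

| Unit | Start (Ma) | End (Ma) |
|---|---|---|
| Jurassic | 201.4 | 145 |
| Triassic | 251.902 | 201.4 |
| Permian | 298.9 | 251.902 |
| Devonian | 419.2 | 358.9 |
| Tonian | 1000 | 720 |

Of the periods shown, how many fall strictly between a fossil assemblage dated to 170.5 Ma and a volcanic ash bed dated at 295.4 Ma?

295.4 Ma sits inside the Permian (298.9–251.902) and 170.5 Ma inside the Jurassic (201.4–145); neither of those is wholly between the two dates.
The listed periods lying completely between them are Triassic — 1 in all.

1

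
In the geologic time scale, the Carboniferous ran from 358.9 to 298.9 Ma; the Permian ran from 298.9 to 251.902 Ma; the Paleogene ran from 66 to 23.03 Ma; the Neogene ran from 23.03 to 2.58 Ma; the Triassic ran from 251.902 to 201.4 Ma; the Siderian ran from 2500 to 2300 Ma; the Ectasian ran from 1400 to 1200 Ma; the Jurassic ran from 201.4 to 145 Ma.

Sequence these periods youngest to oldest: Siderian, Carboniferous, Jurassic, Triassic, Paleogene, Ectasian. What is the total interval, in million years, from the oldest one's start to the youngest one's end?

Paleogene, Jurassic, Triassic, Carboniferous, Ectasian, Siderian; total span 2476.97 Myr

Start ages (Ma): Siderian 2500, Ectasian 1400, Carboniferous 358.9, Triassic 251.902, Jurassic 201.4, Paleogene 66.
Ordered youngest to oldest: Paleogene, Jurassic, Triassic, Carboniferous, Ectasian, Siderian.
Span = 2500 − 23.03 = 2476.97 Myr.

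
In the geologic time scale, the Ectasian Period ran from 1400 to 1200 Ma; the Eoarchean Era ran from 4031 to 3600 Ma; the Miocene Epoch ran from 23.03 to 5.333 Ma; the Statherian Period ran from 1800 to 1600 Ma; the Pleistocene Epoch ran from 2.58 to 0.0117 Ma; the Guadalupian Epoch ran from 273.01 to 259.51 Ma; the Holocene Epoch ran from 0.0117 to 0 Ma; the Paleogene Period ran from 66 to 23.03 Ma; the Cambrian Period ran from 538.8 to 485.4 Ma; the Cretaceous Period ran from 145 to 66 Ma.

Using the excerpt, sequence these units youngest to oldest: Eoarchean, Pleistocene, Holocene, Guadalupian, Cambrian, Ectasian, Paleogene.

Holocene, then Pleistocene, then Paleogene, then Guadalupian, then Cambrian, then Ectasian, then Eoarchean

The oldest of these is Eoarchean (starts 4031 Ma) and the youngest is Holocene (ends 0 Ma).
In between, by decreasing start age: Ectasian (1400), Cambrian (538.8), Guadalupian (273.01), Paleogene (66), Pleistocene (2.58).
Listing youngest first means reversing that sequence.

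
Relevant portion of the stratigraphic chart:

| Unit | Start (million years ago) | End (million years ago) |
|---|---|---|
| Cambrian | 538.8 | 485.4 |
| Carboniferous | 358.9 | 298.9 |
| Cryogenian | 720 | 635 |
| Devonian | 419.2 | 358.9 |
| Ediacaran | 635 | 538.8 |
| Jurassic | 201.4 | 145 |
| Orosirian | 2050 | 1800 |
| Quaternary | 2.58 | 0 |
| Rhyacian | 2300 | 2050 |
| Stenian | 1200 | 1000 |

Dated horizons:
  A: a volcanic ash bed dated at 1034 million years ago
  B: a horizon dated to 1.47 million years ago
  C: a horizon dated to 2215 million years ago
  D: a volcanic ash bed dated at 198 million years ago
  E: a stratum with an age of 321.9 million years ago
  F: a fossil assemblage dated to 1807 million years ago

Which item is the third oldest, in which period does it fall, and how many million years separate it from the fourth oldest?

Larger Ma means older, so oldest first: C 2215 > F 1807 > A 1034 > E 321.9 > D 198 > B 1.47.
Counting 3 along gives A (1034 Ma); the excerpt puts that inside the Stenian, 1200–1000 Ma.
Next in line is E (321.9 Ma), and 1034 − 321.9 = 712.1 Myr.

A, in the Stenian; 712.1 million years to E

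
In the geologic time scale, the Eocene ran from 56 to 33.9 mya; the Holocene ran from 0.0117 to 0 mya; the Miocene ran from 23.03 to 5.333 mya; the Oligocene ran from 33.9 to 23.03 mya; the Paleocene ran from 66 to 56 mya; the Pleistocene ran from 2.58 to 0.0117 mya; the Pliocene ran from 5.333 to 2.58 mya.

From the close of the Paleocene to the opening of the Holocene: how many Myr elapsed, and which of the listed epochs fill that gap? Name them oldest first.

55.9883 million years; Eocene, Oligocene, Miocene, Pliocene, Pleistocene

The Paleocene closes at 56 Ma and the Holocene opens at 0.0117 Ma, so the interval is 56 − 0.0117 = 55.9883 Myr.
An epoch fits inside if it starts at or after 56 Ma and ends at or before 0.0117 Ma; oldest first that gives Eocene, Oligocene, Miocene, Pliocene, Pleistocene.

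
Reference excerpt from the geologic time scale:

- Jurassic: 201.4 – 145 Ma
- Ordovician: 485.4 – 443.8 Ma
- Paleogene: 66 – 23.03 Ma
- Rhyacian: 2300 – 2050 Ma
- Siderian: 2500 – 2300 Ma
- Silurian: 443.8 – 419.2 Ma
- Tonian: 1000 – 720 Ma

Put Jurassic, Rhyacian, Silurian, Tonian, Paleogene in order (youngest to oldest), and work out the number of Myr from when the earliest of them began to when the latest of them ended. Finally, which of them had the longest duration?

Paleogene → Jurassic → Silurian → Tonian → Rhyacian; total span 2276.97 Myr; longest is Tonian

From the excerpt: Jurassic 201.4–145; Rhyacian 2300–2050; Silurian 443.8–419.2; Tonian 1000–720; Paleogene 66–23.03 (Ma).
Larger Ma is earlier, so the oldest is Rhyacian and the youngest is Paleogene; youngest to oldest: Paleogene, Jurassic, Silurian, Tonian, Rhyacian.
Oldest start 2300 minus youngest end 23.03 gives 2276.97 Myr overall.
Individual lengths (start − end): Jurassic 56.4; Paleogene 42.97; Rhyacian 250; Silurian 24.6; Tonian 280. The largest is Tonian at 280 Myr.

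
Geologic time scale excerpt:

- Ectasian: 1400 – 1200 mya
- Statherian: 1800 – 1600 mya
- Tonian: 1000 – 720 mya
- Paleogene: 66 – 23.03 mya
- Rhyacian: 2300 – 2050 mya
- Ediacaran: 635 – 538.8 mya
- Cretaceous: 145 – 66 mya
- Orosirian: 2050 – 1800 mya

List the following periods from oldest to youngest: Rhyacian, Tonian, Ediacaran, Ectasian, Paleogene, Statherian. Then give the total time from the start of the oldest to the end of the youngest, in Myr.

Start ages (Ma): Rhyacian 2300, Statherian 1800, Ectasian 1400, Tonian 1000, Ediacaran 635, Paleogene 66.
Ordered oldest to youngest: Rhyacian, Statherian, Ectasian, Tonian, Ediacaran, Paleogene.
Span = 2300 − 23.03 = 2276.97 Myr.

Rhyacian, Statherian, Ectasian, Tonian, Ediacaran, Paleogene; total span 2276.97 Myr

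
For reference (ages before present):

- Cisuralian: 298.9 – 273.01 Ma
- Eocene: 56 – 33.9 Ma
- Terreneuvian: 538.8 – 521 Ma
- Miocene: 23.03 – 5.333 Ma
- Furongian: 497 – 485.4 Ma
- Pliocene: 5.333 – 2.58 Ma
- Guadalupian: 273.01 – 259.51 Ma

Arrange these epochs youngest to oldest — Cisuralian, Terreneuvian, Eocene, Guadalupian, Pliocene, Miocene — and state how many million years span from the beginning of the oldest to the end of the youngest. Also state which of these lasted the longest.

From the excerpt: Cisuralian 298.9–273.01; Terreneuvian 538.8–521; Eocene 56–33.9; Guadalupian 273.01–259.51; Pliocene 5.333–2.58; Miocene 23.03–5.333 (Ma).
Larger Ma is earlier, so the oldest is Terreneuvian and the youngest is Pliocene; youngest to oldest: Pliocene, Miocene, Eocene, Guadalupian, Cisuralian, Terreneuvian.
Oldest start 538.8 minus youngest end 2.58 gives 536.22 Myr overall.
Individual lengths (start − end): Miocene 17.697; Guadalupian 13.5; Eocene 22.1; Terreneuvian 17.8; Cisuralian 25.89; Pliocene 2.753. The largest is Cisuralian at 25.89 Myr.

Pliocene → Miocene → Eocene → Guadalupian → Cisuralian → Terreneuvian; total span 536.22 Myr; longest is Cisuralian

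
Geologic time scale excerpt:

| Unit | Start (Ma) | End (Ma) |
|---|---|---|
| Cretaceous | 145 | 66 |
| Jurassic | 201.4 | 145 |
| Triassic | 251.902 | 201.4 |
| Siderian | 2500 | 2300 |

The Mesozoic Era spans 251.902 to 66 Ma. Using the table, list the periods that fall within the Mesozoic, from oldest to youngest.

Triassic, Jurassic, Cretaceous

Periods with both bounds inside 251.902–66 Ma: Triassic (251.902–201.4), Jurassic (201.4–145), Cretaceous (145–66).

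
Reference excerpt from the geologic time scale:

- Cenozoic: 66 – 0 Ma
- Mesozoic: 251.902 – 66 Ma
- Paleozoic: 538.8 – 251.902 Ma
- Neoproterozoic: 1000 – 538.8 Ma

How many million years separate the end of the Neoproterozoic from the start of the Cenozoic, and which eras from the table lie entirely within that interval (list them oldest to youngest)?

472.8 million years; Paleozoic, Mesozoic

End of Neoproterozoic = 538.8 Ma; start of Cenozoic = 66 Ma.
Gap = 538.8 − 66 = 472.8 Myr.
Eras wholly inside 538.8–66 Ma: Paleozoic (538.8–251.902), Mesozoic (251.902–66).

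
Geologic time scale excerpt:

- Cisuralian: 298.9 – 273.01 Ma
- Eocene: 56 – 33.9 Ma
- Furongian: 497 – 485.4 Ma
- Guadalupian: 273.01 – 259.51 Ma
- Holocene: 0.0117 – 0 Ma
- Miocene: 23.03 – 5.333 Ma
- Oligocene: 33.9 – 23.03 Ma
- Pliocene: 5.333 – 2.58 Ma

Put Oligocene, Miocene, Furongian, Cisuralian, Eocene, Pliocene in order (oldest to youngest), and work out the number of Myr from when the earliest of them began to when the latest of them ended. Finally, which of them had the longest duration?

Start ages (Ma): Furongian 497, Cisuralian 298.9, Eocene 56, Oligocene 33.9, Miocene 23.03, Pliocene 5.333.
Ordered oldest to youngest: Furongian, Cisuralian, Eocene, Oligocene, Miocene, Pliocene.
Span = 497 − 2.58 = 494.42 Myr.
Durations: Pliocene 2.753, Eocene 22.1, Cisuralian 25.89, Furongian 11.6, Miocene 17.697, Oligocene 10.87 → longest is Cisuralian (25.89 Myr).

Furongian → Cisuralian → Eocene → Oligocene → Miocene → Pliocene; total span 494.42 Myr; longest is Cisuralian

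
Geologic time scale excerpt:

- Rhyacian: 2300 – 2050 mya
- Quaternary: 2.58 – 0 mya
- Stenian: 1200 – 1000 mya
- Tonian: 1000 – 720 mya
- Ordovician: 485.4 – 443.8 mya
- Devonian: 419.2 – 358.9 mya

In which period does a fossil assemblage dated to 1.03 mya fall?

1.03 Ma lies between 2.58 and 0 Ma, so it falls in the Quaternary.

Quaternary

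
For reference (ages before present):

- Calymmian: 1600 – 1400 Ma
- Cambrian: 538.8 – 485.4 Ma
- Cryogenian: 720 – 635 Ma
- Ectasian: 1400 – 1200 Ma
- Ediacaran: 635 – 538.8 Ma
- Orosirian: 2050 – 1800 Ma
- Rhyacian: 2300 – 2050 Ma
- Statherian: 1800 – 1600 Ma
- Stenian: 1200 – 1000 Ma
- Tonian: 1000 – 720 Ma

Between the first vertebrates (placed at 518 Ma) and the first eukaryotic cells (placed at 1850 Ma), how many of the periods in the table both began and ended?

1850 Ma sits inside the Orosirian (2050–1800) and 518 Ma inside the Cambrian (538.8–485.4); neither of those is wholly between the two dates.
The listed periods lying completely between them are Statherian, Calymmian, Ectasian, Stenian, Tonian, Cryogenian, Ediacaran — 7 in all.

7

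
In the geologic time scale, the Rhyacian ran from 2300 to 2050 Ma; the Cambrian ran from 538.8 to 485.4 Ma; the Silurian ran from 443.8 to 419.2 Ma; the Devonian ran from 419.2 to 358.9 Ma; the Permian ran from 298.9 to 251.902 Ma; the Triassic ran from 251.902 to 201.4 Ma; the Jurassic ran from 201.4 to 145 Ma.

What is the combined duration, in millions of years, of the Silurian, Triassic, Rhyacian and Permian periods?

Each duration: Silurian = 24.6; Triassic = 50.502; Rhyacian = 250; Permian = 46.998.
Sum: 24.6 + 50.502 + 250 + 46.998 = 372.1 Myr.

372.1 million years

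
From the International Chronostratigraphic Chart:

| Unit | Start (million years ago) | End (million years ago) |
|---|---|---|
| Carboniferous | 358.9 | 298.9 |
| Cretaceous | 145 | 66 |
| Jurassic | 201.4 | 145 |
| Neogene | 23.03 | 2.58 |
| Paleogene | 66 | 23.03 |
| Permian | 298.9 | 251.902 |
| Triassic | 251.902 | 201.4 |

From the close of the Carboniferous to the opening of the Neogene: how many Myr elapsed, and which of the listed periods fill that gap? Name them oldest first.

The Carboniferous closes at 298.9 Ma and the Neogene opens at 23.03 Ma, so the interval is 298.9 − 23.03 = 275.87 Myr.
A period fits inside if it starts at or after 298.9 Ma and ends at or before 23.03 Ma; oldest first that gives Permian, Triassic, Jurassic, Cretaceous, Paleogene.

275.87 million years; Permian, Triassic, Jurassic, Cretaceous, Paleogene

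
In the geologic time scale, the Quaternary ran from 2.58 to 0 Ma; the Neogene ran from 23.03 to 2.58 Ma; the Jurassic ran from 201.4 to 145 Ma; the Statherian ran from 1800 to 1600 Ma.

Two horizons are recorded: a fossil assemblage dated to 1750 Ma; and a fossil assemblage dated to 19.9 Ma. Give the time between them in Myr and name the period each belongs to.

Elapsed time: 1750 − 19.9 = 1730.1 Myr.
1750 Ma lies within 1800–1600 Ma: Statherian.
19.9 Ma lies within 23.03–2.58 Ma: Neogene.

1730.1 million years apart; the first in the Statherian, the second in the Neogene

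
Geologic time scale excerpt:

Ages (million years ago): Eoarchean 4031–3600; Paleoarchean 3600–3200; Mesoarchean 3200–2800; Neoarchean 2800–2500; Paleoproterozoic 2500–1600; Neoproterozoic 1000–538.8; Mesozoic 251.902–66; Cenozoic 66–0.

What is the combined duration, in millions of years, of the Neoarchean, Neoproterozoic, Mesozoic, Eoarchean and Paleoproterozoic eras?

Duration is start − end for each: (2800 − 2500) + (1000 − 538.8) + (251.902 − 66) + (4031 − 3600) + (2500 − 1600).
That is 300 + 461.2 + 185.902 + 431 + 900, which totals 2278.102 million years.

2278.102 million years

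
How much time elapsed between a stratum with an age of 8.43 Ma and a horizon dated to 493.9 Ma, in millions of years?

485.47 million years

493.9 − 8.43 = 485.47 million years.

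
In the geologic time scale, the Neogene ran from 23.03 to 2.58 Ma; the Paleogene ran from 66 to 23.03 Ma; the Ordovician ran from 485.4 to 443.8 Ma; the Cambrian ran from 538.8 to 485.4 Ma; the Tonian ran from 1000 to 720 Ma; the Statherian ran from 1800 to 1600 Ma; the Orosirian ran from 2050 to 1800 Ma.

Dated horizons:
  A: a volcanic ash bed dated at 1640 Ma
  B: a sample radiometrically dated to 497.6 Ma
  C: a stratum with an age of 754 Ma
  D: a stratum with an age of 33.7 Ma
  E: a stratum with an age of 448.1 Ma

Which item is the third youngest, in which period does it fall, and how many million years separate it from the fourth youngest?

B, in the Cambrian; 256.4 million years to C

Smaller Ma means younger, so youngest first: D 33.7 < E 448.1 < B 497.6 < C 754 < A 1640.
Counting 3 along gives B (497.6 Ma); the excerpt puts that inside the Cambrian, 538.8–485.4 Ma.
Next in line is C (754 Ma), and 754 − 497.6 = 256.4 Myr.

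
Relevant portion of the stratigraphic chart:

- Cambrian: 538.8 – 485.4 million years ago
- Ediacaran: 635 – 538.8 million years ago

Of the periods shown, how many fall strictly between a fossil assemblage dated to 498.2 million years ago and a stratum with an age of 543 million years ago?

The older date is 543 Ma and the younger is 498.2 Ma.
No period both begins after 543 Ma and ends before 498.2 Ma, so the count is 0.

0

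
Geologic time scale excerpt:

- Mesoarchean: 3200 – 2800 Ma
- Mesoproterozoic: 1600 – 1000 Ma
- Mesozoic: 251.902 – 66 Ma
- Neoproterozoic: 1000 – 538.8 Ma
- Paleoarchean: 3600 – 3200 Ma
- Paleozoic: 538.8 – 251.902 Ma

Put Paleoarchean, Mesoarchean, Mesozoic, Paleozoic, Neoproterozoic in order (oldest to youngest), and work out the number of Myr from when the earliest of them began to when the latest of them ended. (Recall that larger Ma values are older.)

Start ages (Ma): Paleoarchean 3600, Mesoarchean 3200, Neoproterozoic 1000, Paleozoic 538.8, Mesozoic 251.902.
Ordered oldest to youngest: Paleoarchean, Mesoarchean, Neoproterozoic, Paleozoic, Mesozoic.
Span = 3600 − 66 = 3534 Myr.

Paleoarchean → Mesoarchean → Neoproterozoic → Paleozoic → Mesozoic; total span 3534 Myr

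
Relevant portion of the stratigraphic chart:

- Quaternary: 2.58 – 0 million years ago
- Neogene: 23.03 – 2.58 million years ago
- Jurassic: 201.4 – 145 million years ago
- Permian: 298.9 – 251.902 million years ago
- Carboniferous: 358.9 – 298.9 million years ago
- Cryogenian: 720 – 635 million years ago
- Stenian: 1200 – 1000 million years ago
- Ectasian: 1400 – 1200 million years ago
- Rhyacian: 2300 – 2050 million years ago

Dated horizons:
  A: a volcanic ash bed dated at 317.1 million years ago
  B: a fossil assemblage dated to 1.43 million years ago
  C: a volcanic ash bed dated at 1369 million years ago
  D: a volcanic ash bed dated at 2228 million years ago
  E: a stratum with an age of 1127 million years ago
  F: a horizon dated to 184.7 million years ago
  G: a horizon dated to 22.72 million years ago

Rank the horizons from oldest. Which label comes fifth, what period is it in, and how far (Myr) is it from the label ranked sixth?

Larger Ma means older, so oldest first: D 2228 > C 1369 > E 1127 > A 317.1 > F 184.7 > G 22.72 > B 1.43.
Counting 5 along gives F (184.7 Ma); the excerpt puts that inside the Jurassic, 201.4–145 Ma.
Next in line is G (22.72 Ma), and 184.7 − 22.72 = 161.98 Myr.

F, in the Jurassic; 161.98 million years to G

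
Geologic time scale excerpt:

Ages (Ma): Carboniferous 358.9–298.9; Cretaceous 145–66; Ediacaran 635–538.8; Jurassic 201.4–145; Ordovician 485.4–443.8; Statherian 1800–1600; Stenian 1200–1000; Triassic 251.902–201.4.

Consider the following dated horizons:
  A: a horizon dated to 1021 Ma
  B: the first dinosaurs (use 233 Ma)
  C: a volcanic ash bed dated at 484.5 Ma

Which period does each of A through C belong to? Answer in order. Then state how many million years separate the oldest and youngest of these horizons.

Match each age against the start–end ranges in the excerpt: A = 1021 Ma → Stenian (1200–1000); B = 233 Ma → Triassic (251.902–201.4); C = 484.5 Ma → Ordovician (485.4–443.8).
The largest age is 1021 Ma and the smallest is 233 Ma; their difference is 788 Myr.

A — Stenian; B — Triassic; C — Ordovician; span 788 million years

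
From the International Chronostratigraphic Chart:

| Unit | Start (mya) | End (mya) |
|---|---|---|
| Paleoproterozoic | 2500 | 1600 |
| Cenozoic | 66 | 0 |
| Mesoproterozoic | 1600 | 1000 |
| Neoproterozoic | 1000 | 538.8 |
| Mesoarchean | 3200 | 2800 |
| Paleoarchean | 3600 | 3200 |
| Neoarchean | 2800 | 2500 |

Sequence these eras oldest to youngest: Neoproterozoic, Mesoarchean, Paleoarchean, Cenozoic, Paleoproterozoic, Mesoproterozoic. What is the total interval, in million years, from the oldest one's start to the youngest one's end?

Paleoarchean, Mesoarchean, Paleoproterozoic, Mesoproterozoic, Neoproterozoic, Cenozoic; total span 3600 Myr

From the excerpt: Neoproterozoic 1000–538.8; Mesoarchean 3200–2800; Paleoarchean 3600–3200; Cenozoic 66–0; Paleoproterozoic 2500–1600; Mesoproterozoic 1600–1000 (Ma).
Larger Ma is earlier, so the oldest is Paleoarchean and the youngest is Cenozoic; oldest to youngest: Paleoarchean, Mesoarchean, Paleoproterozoic, Mesoproterozoic, Neoproterozoic, Cenozoic.
Oldest start 3600 minus youngest end 0 gives 3600 Myr overall.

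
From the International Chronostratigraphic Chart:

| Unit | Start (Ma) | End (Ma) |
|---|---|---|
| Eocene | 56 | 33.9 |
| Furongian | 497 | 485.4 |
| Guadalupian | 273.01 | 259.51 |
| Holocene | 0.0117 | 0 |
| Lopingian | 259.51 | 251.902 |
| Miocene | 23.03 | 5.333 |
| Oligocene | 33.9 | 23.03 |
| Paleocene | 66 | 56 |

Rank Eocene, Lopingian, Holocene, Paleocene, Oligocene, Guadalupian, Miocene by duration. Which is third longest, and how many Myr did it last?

Guadalupian, 13.5 million years

Durations: Eocene 22.1; Lopingian 7.608; Holocene 0.0117; Paleocene 10; Oligocene 10.87; Guadalupian 13.5; Miocene 17.697 Myr.
Sorted longest-first: Eocene (22.1), Miocene (17.697), Guadalupian (13.5), Oligocene (10.87), Paleocene (10), Lopingian (7.608), Holocene (0.0117).
The third longest is Guadalupian at 13.5 Myr.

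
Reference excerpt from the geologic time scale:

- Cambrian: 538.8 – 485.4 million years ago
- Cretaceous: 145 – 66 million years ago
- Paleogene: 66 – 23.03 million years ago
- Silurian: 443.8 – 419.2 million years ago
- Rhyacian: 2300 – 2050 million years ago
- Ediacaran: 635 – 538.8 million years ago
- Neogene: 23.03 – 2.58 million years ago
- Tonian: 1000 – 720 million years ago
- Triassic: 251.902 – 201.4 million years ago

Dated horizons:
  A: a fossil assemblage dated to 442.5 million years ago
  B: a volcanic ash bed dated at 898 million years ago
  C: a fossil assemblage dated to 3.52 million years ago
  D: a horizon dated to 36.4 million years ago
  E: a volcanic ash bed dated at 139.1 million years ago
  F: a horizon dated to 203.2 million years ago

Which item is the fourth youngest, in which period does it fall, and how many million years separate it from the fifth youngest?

F, in the Triassic; 239.3 million years to A

Smaller Ma means younger, so youngest first: C 3.52 < D 36.4 < E 139.1 < F 203.2 < A 442.5 < B 898.
Counting 4 along gives F (203.2 Ma); the excerpt puts that inside the Triassic, 251.902–201.4 Ma.
Next in line is A (442.5 Ma), and 442.5 − 203.2 = 239.3 Myr.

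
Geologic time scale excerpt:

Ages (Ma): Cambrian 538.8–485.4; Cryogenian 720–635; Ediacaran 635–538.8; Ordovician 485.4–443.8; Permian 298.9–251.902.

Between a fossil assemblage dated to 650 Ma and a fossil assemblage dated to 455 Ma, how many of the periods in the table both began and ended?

2

650 Ma sits inside the Cryogenian (720–635) and 455 Ma inside the Ordovician (485.4–443.8); neither of those is wholly between the two dates.
The listed periods lying completely between them are Ediacaran, Cambrian — 2 in all.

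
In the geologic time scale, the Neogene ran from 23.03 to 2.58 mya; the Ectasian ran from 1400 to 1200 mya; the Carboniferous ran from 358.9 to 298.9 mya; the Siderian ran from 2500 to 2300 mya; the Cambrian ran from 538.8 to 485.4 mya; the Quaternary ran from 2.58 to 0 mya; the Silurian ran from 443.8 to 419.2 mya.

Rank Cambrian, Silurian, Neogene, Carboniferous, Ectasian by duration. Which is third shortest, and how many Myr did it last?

Start − end for each: Cambrian 538.8 − 485.4 = 53.4; Silurian 443.8 − 419.2 = 24.6; Neogene 23.03 − 2.58 = 20.45; Carboniferous 358.9 − 298.9 = 60; Ectasian 1400 − 1200 = 200.
Ranking these from shortest: Neogene < Silurian < Cambrian < Carboniferous < Ectasian.
Position 3 in that ranking is Cambrian, which lasted 53.4 Myr.

Cambrian, 53.4 million years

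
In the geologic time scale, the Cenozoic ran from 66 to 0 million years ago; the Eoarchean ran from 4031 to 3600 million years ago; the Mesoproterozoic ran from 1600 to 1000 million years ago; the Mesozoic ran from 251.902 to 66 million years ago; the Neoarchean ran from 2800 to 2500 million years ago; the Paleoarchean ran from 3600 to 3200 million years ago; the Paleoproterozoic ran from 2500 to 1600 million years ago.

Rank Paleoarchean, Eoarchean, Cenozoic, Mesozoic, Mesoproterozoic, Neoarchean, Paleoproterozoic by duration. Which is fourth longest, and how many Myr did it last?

Paleoarchean, 400 million years

Start − end for each: Paleoarchean 3600 − 3200 = 400; Eoarchean 4031 − 3600 = 431; Cenozoic 66 − 0 = 66; Mesozoic 251.902 − 66 = 185.902; Mesoproterozoic 1600 − 1000 = 600; Neoarchean 2800 − 2500 = 300; Paleoproterozoic 2500 − 1600 = 900.
Ranking these from longest: Paleoproterozoic > Mesoproterozoic > Eoarchean > Paleoarchean > Neoarchean > Mesozoic > Cenozoic.
Position 4 in that ranking is Paleoarchean, which lasted 400 Myr.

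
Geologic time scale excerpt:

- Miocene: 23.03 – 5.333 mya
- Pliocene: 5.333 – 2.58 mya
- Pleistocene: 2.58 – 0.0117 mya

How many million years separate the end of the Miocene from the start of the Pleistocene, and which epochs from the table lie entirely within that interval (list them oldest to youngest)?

2.753 million years; Pliocene

End of Miocene = 5.333 Ma; start of Pleistocene = 2.58 Ma.
Gap = 5.333 − 2.58 = 2.753 Myr.
Epochs wholly inside 5.333–2.58 Ma: Pliocene (5.333–2.58).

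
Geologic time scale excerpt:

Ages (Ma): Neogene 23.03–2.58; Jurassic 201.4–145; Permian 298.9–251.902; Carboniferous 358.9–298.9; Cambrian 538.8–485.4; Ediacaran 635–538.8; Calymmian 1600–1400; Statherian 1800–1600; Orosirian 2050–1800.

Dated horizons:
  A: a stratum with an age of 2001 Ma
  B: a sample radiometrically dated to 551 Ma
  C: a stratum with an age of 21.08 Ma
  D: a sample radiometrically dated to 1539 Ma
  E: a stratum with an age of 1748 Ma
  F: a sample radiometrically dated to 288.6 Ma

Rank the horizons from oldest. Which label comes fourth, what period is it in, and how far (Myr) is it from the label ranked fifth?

B, in the Ediacaran; 262.4 million years to F

Sorted oldest-first by Ma: A (2001), E (1748), D (1539), B (551), F (288.6), C (21.08).
The fourth oldest is B at 551 Ma, which lies in 635–538.8 Ma: the Ediacaran.
The fifth oldest is F at 288.6 Ma; separation = |551 − 288.6| = 262.4 Myr.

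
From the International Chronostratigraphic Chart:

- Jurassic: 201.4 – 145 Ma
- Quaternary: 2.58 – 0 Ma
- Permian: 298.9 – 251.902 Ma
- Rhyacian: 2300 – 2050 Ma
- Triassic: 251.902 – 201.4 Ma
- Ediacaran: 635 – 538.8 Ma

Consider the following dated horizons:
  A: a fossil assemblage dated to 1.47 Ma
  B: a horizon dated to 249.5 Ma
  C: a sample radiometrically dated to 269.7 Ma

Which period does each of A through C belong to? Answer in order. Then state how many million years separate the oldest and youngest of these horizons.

A — Quaternary; B — Triassic; C — Permian; span 268.23 million years

Match each age against the start–end ranges in the excerpt: A = 1.47 Ma → Quaternary (2.58–0); B = 249.5 Ma → Triassic (251.902–201.4); C = 269.7 Ma → Permian (298.9–251.902).
The largest age is 269.7 Ma and the smallest is 1.47 Ma; their difference is 268.23 Myr.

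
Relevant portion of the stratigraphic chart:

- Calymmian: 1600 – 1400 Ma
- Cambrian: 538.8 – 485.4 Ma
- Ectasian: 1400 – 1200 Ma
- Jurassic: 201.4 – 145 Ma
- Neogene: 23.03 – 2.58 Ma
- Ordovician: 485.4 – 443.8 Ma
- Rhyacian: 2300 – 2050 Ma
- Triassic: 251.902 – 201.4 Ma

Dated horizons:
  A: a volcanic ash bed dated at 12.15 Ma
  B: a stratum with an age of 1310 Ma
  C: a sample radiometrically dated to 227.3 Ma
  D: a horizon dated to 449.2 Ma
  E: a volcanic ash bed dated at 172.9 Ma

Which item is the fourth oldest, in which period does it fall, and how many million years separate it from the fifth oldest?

Sorted oldest-first by Ma: B (1310), D (449.2), C (227.3), E (172.9), A (12.15).
The fourth oldest is E at 172.9 Ma, which lies in 201.4–145 Ma: the Jurassic.
The fifth oldest is A at 12.15 Ma; separation = |172.9 − 12.15| = 160.75 Myr.

E, in the Jurassic; 160.75 million years to A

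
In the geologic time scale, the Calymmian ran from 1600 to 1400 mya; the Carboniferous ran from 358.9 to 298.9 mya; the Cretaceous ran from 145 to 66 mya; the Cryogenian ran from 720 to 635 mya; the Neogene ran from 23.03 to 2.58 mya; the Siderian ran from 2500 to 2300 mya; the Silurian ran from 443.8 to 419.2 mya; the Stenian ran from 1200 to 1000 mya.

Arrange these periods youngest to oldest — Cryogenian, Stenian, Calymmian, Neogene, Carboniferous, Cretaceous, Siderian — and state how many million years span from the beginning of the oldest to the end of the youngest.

Neogene, Cretaceous, Carboniferous, Cryogenian, Stenian, Calymmian, Siderian; total span 2497.42 Myr

Start ages (Ma): Siderian 2500, Calymmian 1600, Stenian 1200, Cryogenian 720, Carboniferous 358.9, Cretaceous 145, Neogene 23.03.
Ordered youngest to oldest: Neogene, Cretaceous, Carboniferous, Cryogenian, Stenian, Calymmian, Siderian.
Span = 2500 − 2.58 = 2497.42 Myr.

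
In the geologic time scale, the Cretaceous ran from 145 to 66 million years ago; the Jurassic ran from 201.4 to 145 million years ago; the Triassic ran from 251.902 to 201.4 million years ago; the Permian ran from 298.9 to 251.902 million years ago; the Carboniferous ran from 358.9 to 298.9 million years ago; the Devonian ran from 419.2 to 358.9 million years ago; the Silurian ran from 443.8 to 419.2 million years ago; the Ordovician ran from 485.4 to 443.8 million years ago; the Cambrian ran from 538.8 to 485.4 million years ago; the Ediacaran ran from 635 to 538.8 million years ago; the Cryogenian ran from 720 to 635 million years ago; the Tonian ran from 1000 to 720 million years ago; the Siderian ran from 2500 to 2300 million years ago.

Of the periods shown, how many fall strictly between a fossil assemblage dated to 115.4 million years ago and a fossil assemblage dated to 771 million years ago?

10

771 Ma sits inside the Tonian (1000–720) and 115.4 Ma inside the Cretaceous (145–66); neither of those is wholly between the two dates.
The listed periods lying completely between them are Cryogenian, Ediacaran, Cambrian, Ordovician, Silurian, Devonian, Carboniferous, Permian, Triassic, Jurassic — 10 in all.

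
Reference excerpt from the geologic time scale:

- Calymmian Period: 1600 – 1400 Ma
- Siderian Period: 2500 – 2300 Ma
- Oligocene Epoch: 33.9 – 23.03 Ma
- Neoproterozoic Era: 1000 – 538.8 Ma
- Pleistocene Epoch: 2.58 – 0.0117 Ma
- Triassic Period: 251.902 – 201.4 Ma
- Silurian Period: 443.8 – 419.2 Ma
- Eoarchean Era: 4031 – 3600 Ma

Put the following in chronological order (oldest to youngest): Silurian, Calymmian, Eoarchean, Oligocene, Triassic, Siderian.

The oldest of these is Eoarchean (starts 4031 Ma) and the youngest is Oligocene (ends 23.03 Ma).
In between, by decreasing start age: Siderian (2500), Calymmian (1600), Silurian (443.8), Triassic (251.902).

Eoarchean, then Siderian, then Calymmian, then Silurian, then Triassic, then Oligocene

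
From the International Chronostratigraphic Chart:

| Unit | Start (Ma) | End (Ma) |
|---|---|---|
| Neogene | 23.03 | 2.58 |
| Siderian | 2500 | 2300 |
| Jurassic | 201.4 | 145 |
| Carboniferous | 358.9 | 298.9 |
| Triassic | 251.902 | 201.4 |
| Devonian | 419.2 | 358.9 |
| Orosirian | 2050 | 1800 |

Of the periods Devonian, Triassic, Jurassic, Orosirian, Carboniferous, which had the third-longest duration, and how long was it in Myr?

Durations: Devonian 60.3; Triassic 50.502; Jurassic 56.4; Orosirian 250; Carboniferous 60 Myr.
Sorted longest-first: Orosirian (250), Devonian (60.3), Carboniferous (60), Jurassic (56.4), Triassic (50.502).
The third longest is Carboniferous at 60 Myr.

Carboniferous, 60 million years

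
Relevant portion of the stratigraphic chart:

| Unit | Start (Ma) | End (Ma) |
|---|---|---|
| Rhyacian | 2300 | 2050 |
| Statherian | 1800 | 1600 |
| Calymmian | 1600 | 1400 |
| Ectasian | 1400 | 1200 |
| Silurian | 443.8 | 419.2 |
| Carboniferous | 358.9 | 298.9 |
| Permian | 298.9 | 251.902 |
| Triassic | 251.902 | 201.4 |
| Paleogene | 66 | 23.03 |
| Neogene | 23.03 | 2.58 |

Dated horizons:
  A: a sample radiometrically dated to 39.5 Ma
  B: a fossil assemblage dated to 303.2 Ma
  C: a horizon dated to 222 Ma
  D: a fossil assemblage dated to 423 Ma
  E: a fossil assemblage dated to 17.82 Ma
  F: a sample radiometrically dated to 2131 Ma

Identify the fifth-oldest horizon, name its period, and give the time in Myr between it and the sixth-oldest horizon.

Sorted oldest-first by Ma: F (2131), D (423), B (303.2), C (222), A (39.5), E (17.82).
The fifth oldest is A at 39.5 Ma, which lies in 66–23.03 Ma: the Paleogene.
The sixth oldest is E at 17.82 Ma; separation = |39.5 − 17.82| = 21.68 Myr.

A, in the Paleogene; 21.68 million years to E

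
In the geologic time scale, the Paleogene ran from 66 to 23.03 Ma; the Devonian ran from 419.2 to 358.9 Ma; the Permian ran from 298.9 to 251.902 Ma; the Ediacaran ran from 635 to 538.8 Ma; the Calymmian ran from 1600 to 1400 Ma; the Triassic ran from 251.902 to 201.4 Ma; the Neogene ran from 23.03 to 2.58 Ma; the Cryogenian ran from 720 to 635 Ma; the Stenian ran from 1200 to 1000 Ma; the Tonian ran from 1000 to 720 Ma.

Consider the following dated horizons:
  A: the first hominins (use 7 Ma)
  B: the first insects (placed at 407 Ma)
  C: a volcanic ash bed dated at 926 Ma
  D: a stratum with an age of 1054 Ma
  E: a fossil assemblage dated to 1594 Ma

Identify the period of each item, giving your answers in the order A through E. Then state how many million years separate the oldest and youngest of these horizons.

A — Neogene; B — Devonian; C — Tonian; D — Stenian; E — Calymmian; span 1587 million years

A: 7 Ma lies in 23.03–2.58 Ma, so Neogene.
B: 407 Ma lies in 419.2–358.9 Ma, so Devonian.
C: 926 Ma lies in 1000–720 Ma, so Tonian.
D: 1054 Ma lies in 1200–1000 Ma, so Stenian.
E: 1594 Ma lies in 1600–1400 Ma, so Calymmian.
Oldest = 1594 Ma, youngest = 7 Ma → span 1587 Myr.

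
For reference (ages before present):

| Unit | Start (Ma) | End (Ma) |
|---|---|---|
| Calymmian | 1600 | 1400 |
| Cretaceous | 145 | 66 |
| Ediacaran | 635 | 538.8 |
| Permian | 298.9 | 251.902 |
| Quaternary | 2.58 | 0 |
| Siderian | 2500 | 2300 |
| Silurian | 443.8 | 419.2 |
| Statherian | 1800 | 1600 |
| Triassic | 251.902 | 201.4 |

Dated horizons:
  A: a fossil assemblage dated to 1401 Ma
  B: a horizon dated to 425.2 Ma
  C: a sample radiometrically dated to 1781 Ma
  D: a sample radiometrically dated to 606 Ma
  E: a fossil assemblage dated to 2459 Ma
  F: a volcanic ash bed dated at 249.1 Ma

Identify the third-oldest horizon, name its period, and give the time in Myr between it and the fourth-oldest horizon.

Sorted oldest-first by Ma: E (2459), C (1781), A (1401), D (606), B (425.2), F (249.1).
The third oldest is A at 1401 Ma, which lies in 1600–1400 Ma: the Calymmian.
The fourth oldest is D at 606 Ma; separation = |1401 − 606| = 795 Myr.

A, in the Calymmian; 795 million years to D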